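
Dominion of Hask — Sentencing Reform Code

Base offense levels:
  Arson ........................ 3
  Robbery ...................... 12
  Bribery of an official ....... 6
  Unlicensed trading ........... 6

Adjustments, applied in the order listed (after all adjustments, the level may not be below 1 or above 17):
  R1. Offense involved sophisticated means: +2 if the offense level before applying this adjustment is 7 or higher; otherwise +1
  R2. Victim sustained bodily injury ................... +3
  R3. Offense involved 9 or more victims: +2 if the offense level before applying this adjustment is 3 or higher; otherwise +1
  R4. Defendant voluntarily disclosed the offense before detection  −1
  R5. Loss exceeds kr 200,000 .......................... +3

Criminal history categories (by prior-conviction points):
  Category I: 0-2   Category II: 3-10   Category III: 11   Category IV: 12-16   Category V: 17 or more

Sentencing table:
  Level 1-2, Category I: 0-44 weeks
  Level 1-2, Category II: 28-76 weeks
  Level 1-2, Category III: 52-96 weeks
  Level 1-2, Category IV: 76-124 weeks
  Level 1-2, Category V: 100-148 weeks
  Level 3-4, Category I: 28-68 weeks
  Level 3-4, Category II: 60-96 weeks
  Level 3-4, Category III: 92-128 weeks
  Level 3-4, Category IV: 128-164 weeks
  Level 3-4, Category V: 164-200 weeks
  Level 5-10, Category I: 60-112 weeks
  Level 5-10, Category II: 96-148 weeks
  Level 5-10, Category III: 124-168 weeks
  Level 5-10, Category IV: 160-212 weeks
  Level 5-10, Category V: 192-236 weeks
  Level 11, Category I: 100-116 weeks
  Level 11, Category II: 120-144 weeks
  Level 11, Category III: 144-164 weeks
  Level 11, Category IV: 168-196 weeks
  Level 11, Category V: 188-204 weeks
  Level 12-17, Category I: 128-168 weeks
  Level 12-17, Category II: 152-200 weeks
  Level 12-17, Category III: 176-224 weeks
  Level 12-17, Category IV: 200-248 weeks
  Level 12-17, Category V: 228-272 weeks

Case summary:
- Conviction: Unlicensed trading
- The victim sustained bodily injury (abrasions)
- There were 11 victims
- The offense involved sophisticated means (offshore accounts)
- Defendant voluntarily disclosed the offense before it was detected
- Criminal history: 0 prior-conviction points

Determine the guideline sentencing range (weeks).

Base offense level for unlicensed trading: 6.
R1 applies (level before this adjustment is 6 < 7, so +1): 6 + 1 = 7.
R2 applies: 7 + 3 = 10.
R3 applies (level before this adjustment is 10 ≥ 3, so +2): 10 + 2 = 12.
R4 applies: 12 − 1 = 11.
Final offense level: 11.
Criminal history: 0 prior points → Category I (0-2).
Level 11 falls in the 11 band.
Grid: Level 11 × Category I = 100-116 weeks.

100-116 weeks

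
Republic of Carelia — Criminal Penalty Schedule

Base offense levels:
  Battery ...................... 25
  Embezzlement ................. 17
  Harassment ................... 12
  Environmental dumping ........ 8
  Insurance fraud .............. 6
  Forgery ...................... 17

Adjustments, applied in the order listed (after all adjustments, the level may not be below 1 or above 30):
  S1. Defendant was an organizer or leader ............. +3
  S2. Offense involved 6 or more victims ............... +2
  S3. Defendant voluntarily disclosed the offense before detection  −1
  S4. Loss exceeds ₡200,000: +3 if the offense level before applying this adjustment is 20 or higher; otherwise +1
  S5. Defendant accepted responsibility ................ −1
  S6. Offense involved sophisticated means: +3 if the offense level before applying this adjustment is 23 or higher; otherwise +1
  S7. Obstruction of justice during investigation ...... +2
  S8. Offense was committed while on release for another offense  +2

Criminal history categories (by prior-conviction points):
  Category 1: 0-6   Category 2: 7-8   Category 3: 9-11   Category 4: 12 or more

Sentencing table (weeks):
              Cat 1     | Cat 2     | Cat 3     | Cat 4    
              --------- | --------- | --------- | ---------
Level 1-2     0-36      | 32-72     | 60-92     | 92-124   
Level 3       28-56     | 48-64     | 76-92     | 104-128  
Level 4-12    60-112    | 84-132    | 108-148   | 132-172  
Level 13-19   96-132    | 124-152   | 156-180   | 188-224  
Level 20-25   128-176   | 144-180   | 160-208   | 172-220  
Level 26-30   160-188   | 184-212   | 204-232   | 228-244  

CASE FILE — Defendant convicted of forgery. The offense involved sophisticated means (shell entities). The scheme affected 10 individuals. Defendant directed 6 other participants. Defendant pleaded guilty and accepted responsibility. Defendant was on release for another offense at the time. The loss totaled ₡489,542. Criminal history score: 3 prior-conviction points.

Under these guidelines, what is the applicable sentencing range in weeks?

Base offense level for forgery: 17.
S1 applies: 17 + 3 = 20.
S2 applies: 20 + 2 = 22.
S4 applies (level before this adjustment is 22 ≥ 20, so +3): 22 + 3 = 25.
S5 applies: 25 − 1 = 24.
S6 applies (level before this adjustment is 24 ≥ 23, so +3): 24 + 3 = 27.
S7 does not apply.
S8 applies: 27 + 2 = 29.
Final offense level: 29.
Criminal history: 3 prior points → Category 1 (0-6).
Level 29 falls in the 26-30 band.
Grid: Level 26-30 × Category 1 = 160-188 weeks.

160-188 weeks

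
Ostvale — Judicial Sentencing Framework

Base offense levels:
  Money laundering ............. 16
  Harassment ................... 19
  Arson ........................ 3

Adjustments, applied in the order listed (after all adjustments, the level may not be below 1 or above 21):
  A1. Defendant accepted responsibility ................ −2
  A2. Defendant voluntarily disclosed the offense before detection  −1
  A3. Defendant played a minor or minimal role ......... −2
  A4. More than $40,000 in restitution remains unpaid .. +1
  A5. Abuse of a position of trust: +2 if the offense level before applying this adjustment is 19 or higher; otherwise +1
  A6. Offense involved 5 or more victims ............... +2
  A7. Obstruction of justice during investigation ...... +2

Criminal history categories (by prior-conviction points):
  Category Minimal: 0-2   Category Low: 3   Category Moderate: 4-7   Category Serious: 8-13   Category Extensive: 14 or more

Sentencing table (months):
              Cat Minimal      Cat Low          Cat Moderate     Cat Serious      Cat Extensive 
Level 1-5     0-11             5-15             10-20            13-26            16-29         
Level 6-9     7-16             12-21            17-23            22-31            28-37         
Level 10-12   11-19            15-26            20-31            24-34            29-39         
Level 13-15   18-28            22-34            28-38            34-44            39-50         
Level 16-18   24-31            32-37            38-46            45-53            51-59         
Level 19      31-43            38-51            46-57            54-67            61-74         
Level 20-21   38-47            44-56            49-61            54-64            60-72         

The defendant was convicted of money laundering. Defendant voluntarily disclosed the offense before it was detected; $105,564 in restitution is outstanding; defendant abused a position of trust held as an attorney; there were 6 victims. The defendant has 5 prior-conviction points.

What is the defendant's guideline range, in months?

Base offense level for money laundering: 16.
A2 applies: 16 − 1 = 15.
A4 applies: 15 + 1 = 16.
A5 applies (level before this adjustment is 16 < 19, so +1): 16 + 1 = 17.
A6 applies: 17 + 2 = 19.
Final offense level: 19.
Criminal history: 5 prior points → Category Moderate (4-7).
Level 19 falls in the 19 band.
Grid: Level 19 × Category Moderate = 46-57 months.

46-57 months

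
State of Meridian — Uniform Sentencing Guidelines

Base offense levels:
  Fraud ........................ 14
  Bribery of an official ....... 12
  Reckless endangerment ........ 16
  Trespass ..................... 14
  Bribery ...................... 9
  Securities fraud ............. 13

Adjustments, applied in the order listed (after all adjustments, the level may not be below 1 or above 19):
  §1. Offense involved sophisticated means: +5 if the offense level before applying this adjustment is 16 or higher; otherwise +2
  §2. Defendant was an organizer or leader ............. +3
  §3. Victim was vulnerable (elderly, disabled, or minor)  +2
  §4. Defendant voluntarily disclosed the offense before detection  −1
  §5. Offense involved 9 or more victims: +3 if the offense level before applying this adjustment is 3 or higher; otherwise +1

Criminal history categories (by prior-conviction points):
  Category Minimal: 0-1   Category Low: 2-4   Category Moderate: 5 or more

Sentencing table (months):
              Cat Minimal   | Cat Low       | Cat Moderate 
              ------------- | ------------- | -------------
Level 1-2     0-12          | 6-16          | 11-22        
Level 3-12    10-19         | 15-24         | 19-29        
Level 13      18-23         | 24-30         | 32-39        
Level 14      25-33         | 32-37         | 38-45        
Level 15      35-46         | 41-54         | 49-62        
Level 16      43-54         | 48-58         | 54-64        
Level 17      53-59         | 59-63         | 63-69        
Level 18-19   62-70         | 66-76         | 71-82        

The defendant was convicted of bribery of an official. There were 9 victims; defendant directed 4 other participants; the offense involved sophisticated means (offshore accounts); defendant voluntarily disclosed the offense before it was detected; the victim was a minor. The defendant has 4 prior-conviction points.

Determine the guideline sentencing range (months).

66-76 months

Base offense level for bribery of an official: 12.
§1 applies (level before this adjustment is 12 < 16, so +2): 12 + 2 = 14.
§2 applies: 14 + 3 = 17.
§3 applies: 17 + 2 = 19.
§4 applies: 19 − 1 = 18.
§5 applies (level before this adjustment is 18 ≥ 3, so +3): 18 + 3 = 21.
Level 21 exceeds the maximum of 19; capped at 19.
Final offense level: 19.
Criminal history: 4 prior points → Category Low (2-4).
Level 19 falls in the 18-19 band.
Grid: Level 18-19 × Category Low = 66-76 months.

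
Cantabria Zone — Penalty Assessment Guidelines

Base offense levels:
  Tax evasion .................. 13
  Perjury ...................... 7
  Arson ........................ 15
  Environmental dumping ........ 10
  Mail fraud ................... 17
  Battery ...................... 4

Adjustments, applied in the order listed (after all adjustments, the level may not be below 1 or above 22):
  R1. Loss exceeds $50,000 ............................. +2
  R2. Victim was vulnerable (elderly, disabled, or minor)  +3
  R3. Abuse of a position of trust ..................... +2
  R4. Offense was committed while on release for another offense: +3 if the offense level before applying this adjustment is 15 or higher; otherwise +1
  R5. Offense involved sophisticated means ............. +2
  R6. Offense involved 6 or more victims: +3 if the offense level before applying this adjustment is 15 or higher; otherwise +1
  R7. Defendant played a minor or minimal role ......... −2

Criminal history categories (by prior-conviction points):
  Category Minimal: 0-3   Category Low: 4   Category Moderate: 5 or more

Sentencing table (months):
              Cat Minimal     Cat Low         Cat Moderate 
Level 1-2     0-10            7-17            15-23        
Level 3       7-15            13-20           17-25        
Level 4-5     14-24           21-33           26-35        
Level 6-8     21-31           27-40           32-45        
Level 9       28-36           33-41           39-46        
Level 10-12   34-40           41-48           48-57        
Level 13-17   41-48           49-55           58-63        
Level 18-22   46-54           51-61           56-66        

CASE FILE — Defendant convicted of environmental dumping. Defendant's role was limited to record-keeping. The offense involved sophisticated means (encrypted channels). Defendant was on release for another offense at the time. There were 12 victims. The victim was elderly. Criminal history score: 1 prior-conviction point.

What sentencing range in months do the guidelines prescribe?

Base offense level for environmental dumping: 10.
R2 applies: 10 + 3 = 13.
R4 applies (level before this adjustment is 13 < 15, so +1): 13 + 1 = 14.
R5 applies: 14 + 2 = 16.
R6 applies (level before this adjustment is 16 ≥ 15, so +3): 16 + 3 = 19.
R7 applies: 19 − 2 = 17.
Final offense level: 17.
Criminal history: 1 prior point → Category Minimal (0-3).
Level 17 falls in the 13-17 band.
Grid: Level 13-17 × Category Minimal = 41-48 months.

41-48 months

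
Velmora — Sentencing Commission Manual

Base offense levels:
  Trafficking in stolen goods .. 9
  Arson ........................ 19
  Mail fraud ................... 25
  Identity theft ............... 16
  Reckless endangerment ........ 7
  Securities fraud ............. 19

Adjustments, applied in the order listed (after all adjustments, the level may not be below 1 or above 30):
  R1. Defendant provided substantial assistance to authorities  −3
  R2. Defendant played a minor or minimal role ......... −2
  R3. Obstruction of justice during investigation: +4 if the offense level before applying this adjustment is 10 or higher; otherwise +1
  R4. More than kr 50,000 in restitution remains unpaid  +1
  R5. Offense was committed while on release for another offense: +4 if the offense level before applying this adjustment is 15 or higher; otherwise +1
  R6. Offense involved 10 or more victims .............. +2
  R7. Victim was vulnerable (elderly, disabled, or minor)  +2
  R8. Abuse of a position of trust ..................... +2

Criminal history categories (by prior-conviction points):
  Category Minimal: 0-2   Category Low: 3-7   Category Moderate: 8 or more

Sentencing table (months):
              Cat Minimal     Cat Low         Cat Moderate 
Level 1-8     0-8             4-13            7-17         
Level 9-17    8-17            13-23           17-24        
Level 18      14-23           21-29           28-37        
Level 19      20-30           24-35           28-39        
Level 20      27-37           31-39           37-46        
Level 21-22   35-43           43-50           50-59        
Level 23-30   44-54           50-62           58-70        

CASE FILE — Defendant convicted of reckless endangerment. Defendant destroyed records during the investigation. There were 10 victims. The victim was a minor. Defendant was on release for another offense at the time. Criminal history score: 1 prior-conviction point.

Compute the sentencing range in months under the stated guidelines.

8-17 months

Base offense level for reckless endangerment: 7.
R3 applies (level before this adjustment is 7 < 10, so +1): 7 + 1 = 8.
R5 applies (level before this adjustment is 8 < 15, so +1): 8 + 1 = 9.
R6 applies: 9 + 2 = 11.
R7 applies: 11 + 2 = 13.
Final offense level: 13.
Criminal history: 1 prior point → Category Minimal (0-2).
Level 13 falls in the 9-17 band.
Grid: Level 9-17 × Category Minimal = 8-17 months.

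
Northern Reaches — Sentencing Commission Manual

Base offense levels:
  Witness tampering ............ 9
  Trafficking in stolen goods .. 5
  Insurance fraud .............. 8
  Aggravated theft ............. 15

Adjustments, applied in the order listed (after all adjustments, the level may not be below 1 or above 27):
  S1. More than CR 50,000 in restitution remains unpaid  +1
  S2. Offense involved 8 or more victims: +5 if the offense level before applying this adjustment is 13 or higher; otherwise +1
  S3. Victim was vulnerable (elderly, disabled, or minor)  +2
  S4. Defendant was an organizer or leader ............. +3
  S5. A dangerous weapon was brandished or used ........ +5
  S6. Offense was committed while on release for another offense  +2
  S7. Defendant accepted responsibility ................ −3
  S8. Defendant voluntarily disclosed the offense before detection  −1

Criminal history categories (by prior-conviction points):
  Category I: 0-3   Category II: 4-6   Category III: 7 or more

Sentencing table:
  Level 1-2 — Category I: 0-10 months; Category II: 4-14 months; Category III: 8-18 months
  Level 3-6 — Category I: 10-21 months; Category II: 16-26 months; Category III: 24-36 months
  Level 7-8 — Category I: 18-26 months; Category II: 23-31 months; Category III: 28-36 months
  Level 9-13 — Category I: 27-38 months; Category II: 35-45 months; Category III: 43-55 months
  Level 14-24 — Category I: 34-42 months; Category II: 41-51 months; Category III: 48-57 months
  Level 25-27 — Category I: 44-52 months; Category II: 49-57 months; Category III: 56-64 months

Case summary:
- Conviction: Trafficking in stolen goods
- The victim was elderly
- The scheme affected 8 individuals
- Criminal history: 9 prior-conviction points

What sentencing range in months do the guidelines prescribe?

28-36 months

Base offense level for trafficking in stolen goods: 5.
S2 applies (level before this adjustment is 5 < 13, so +1): 5 + 1 = 6.
S3 applies: 6 + 2 = 8.
S5 does not apply.
S7 does not apply.
Final offense level: 8.
Criminal history: 9 prior points → Category III (7+).
Level 8 falls in the 7-8 band.
Grid: Level 7-8 × Category III = 28-36 months.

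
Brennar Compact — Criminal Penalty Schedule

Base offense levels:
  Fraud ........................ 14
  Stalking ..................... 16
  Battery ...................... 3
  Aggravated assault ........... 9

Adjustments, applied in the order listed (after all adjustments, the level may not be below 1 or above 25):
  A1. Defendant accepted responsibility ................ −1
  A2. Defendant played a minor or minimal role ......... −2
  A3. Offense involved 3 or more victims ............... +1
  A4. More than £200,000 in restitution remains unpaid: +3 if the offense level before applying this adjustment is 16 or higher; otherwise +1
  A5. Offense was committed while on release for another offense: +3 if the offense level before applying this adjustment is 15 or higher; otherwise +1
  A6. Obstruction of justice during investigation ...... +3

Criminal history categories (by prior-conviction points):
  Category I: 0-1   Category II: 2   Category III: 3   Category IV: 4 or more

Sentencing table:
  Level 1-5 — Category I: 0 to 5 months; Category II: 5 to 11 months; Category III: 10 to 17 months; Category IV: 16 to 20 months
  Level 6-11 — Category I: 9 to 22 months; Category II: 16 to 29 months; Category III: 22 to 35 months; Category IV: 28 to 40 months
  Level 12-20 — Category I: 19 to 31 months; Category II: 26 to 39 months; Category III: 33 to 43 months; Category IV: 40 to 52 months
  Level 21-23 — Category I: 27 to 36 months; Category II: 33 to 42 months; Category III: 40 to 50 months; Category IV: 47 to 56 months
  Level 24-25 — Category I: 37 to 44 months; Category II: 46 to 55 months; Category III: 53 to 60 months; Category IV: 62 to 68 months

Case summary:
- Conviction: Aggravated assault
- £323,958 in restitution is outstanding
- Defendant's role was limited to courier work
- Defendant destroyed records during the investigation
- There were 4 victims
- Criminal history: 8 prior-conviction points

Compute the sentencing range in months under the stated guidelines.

40-52 months

Base offense level for aggravated assault: 9.
A2 applies: 9 − 2 = 7.
A3 applies: 7 + 1 = 8.
A4 applies (level before this adjustment is 8 < 16, so +1): 8 + 1 = 9.
A6 applies: 9 + 3 = 12.
Final offense level: 12.
Criminal history: 8 prior points → Category IV (4+).
Level 12 falls in the 12-20 band.
Grid: Level 12-20 × Category IV = 40-52 months.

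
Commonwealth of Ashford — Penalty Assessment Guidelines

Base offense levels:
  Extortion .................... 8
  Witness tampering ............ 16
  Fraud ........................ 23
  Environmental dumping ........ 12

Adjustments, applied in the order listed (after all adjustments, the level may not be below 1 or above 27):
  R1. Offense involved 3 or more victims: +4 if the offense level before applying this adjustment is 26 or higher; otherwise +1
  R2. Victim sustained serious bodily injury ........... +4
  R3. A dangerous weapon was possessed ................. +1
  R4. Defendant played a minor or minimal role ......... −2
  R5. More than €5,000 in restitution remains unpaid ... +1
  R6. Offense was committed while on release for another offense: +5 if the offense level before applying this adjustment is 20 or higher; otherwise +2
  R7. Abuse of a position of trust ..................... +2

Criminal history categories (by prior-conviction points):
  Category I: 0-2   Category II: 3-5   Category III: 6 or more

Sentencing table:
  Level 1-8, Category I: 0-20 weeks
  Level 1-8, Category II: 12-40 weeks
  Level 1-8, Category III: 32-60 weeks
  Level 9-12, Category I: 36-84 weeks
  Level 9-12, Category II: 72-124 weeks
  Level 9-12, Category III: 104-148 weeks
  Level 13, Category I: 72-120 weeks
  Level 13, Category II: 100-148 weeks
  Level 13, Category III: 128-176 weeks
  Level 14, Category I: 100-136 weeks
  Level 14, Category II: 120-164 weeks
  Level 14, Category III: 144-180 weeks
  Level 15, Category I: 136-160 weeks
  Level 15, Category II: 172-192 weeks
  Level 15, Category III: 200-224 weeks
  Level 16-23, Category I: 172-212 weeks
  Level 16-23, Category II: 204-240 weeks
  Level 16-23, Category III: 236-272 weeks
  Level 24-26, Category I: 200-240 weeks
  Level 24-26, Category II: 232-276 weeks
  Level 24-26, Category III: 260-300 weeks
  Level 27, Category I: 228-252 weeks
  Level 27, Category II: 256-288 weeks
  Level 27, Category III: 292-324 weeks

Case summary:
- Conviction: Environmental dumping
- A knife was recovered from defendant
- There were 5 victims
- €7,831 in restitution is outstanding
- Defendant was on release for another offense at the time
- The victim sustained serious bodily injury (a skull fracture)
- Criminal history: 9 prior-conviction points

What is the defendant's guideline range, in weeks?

Base offense level for environmental dumping: 12.
R1 applies (level before this adjustment is 12 < 26, so +1): 12 + 1 = 13.
R2 applies: 13 + 4 = 17.
R3 applies: 17 + 1 = 18.
R4 does not apply.
R5 applies: 18 + 1 = 19.
R6 applies (level before this adjustment is 19 < 20, so +2): 19 + 2 = 21.
R7 does not apply.
Final offense level: 21.
Criminal history: 9 prior points → Category III (6+).
Level 21 falls in the 16-23 band.
Grid: Level 16-23 × Category III = 236-272 weeks.

236-272 weeks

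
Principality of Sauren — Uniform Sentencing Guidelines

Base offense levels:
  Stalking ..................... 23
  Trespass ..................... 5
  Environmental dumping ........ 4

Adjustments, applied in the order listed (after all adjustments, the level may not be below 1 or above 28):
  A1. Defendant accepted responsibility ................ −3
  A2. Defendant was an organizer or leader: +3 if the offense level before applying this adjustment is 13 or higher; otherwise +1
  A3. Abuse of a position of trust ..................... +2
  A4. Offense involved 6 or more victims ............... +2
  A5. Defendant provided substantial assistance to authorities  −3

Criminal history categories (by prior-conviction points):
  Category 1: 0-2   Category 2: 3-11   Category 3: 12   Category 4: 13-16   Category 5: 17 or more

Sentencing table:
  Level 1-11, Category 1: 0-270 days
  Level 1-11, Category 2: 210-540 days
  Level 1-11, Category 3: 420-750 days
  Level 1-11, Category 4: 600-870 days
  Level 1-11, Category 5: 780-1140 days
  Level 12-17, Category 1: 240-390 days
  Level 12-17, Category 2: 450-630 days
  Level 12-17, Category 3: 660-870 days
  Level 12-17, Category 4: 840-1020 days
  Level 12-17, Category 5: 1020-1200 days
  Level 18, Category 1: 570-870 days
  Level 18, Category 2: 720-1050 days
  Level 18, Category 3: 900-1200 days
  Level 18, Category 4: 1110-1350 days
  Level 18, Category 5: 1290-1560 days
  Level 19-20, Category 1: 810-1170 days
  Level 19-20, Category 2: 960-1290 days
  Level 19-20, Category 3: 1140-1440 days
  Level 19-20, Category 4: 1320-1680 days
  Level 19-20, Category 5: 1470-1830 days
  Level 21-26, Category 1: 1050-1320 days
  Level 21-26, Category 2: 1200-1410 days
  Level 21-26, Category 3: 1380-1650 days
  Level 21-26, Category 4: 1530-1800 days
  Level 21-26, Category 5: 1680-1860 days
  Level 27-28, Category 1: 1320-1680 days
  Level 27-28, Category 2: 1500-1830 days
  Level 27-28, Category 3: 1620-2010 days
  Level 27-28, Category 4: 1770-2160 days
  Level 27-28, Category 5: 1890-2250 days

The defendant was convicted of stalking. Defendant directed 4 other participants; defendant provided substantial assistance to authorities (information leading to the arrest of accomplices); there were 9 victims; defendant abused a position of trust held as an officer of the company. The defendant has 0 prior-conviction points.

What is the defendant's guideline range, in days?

1320-1680 days

Base offense level for stalking: 23.
A2 applies (level before this adjustment is 23 ≥ 13, so +3): 23 + 3 = 26.
A3 applies: 26 + 2 = 28.
A4 applies: 28 + 2 = 30.
A5 applies: 30 − 3 = 27.
Final offense level: 27.
Criminal history: 0 prior points → Category 1 (0-2).
Level 27 falls in the 27-28 band.
Grid: Level 27-28 × Category 1 = 1320-1680 days.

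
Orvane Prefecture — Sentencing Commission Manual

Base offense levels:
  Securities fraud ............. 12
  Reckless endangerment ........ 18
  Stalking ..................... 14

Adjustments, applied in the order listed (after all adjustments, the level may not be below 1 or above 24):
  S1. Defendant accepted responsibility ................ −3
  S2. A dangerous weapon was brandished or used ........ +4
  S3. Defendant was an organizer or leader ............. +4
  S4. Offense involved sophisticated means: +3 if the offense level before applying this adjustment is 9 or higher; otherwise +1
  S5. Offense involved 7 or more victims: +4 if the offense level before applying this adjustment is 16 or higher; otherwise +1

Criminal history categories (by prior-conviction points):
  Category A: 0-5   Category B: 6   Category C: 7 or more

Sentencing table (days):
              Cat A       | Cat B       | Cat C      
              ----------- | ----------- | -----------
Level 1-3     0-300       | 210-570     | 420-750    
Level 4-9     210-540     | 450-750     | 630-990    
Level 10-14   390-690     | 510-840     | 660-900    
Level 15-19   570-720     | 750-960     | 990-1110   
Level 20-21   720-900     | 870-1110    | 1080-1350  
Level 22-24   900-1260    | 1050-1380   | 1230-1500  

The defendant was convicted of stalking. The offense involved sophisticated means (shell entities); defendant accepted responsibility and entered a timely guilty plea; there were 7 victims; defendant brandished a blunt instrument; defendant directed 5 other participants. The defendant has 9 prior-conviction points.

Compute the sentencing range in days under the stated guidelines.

1230-1500 days

Base offense level for stalking: 14.
S1 applies: 14 − 3 = 11.
S2 applies: 11 + 4 = 15.
S3 applies: 15 + 4 = 19.
S4 applies (level before this adjustment is 19 ≥ 9, so +3): 19 + 3 = 22.
S5 applies (level before this adjustment is 22 ≥ 16, so +4): 22 + 4 = 26.
Level 26 exceeds the maximum of 24; capped at 24.
Final offense level: 24.
Criminal history: 9 prior points → Category C (7+).
Level 24 falls in the 22-24 band.
Grid: Level 22-24 × Category C = 1230-1500 days.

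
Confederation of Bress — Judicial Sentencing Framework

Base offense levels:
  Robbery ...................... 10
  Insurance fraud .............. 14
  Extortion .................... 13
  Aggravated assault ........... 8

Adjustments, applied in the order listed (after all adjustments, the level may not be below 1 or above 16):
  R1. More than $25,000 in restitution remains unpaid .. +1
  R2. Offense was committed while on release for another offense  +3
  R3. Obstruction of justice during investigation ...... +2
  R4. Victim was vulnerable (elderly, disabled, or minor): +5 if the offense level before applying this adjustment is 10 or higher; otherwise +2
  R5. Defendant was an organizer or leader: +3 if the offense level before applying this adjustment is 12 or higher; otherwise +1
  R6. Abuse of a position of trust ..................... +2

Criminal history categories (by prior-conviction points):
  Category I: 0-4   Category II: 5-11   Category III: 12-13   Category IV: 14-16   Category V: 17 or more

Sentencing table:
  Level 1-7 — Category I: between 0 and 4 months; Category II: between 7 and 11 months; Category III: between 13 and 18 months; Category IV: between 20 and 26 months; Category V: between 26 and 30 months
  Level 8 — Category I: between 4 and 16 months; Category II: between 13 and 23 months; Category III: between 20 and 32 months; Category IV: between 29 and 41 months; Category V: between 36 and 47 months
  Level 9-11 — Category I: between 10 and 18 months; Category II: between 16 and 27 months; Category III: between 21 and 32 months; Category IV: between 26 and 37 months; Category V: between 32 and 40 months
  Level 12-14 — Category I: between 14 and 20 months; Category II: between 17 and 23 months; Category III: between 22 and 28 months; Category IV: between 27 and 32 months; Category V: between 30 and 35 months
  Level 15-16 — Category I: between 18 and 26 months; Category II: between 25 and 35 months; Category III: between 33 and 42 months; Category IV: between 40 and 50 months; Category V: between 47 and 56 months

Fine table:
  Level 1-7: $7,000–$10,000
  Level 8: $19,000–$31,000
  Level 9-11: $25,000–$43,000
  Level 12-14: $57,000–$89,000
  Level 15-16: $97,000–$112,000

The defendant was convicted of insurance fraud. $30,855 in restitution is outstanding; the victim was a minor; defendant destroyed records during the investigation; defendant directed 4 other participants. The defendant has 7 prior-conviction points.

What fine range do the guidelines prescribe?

$97,000–$112,000

Base offense level for insurance fraud: 14.
R1 applies: 14 + 1 = 15.
R2 does not apply.
R3 applies: 15 + 2 = 17.
R4 applies (level before this adjustment is 17 ≥ 10, so +5): 17 + 5 = 22.
R5 applies (level before this adjustment is 22 ≥ 12, so +3): 22 + 3 = 25.
R6 does not apply.
Level 25 exceeds the maximum of 16; capped at 16.
Final offense level: 16.
Level 16 falls in the 15-16 band.
Fine table: Level 15-16 → $97,000–$112,000.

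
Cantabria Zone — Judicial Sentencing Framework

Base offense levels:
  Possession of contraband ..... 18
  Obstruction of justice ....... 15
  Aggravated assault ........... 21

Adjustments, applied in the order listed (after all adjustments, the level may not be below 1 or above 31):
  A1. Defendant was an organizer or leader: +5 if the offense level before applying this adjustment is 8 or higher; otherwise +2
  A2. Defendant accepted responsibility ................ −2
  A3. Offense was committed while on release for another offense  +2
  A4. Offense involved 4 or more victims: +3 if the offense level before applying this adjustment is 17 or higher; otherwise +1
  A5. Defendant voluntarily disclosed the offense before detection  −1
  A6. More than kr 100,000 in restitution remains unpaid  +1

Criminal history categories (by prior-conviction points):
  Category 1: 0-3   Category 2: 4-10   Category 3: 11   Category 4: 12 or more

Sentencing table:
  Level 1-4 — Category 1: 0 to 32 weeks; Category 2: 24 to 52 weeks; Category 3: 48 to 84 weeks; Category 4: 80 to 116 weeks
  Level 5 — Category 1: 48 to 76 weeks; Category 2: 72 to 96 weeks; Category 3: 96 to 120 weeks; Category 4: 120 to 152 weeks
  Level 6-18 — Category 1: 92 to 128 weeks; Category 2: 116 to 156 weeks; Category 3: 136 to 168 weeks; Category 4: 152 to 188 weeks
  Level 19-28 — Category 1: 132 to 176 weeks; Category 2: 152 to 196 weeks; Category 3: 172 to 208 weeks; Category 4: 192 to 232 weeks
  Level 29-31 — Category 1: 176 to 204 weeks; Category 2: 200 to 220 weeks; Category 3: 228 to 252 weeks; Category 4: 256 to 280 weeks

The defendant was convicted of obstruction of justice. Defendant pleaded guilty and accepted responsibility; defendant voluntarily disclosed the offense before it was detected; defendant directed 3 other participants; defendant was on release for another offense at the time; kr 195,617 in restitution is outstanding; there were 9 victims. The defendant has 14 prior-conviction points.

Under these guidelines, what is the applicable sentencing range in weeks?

192-232 weeks

Base offense level for obstruction of justice: 15.
A1 applies (level before this adjustment is 15 ≥ 8, so +5): 15 + 5 = 20.
A2 applies: 20 − 2 = 18.
A3 applies: 18 + 2 = 20.
A4 applies (level before this adjustment is 20 ≥ 17, so +3): 20 + 3 = 23.
A5 applies: 23 − 1 = 22.
A6 applies: 22 + 1 = 23.
Final offense level: 23.
Criminal history: 14 prior points → Category 4 (12+).
Level 23 falls in the 19-28 band.
Grid: Level 19-28 × Category 4 = 192-232 weeks.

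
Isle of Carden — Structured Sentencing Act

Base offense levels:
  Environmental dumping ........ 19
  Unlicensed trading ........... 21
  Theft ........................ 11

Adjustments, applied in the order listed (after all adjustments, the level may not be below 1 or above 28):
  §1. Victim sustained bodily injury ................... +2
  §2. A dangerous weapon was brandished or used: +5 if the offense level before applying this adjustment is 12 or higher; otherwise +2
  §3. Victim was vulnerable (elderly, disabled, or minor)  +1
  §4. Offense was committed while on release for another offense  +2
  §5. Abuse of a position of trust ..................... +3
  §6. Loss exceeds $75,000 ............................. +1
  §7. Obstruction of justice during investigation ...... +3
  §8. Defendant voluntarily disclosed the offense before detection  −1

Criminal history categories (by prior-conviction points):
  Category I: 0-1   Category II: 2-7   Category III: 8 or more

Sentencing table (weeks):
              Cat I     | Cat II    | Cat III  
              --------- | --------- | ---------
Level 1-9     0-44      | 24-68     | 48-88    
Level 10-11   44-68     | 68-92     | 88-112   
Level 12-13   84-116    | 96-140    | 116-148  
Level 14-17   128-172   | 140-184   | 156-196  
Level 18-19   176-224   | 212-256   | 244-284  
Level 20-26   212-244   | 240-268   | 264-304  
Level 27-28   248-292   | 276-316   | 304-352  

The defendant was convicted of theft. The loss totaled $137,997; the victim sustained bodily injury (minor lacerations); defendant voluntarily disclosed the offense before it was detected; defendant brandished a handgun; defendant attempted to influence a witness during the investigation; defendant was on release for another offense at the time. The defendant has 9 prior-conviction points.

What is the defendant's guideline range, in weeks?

264-304 weeks

Base offense level for theft: 11.
§1 applies: 11 + 2 = 13.
§2 applies (level before this adjustment is 13 ≥ 12, so +5): 13 + 5 = 18.
§4 applies: 18 + 2 = 20.
§5 does not apply.
§6 applies: 20 + 1 = 21.
§7 applies: 21 + 3 = 24.
§8 applies: 24 − 1 = 23.
Final offense level: 23.
Criminal history: 9 prior points → Category III (8+).
Level 23 falls in the 20-26 band.
Grid: Level 20-26 × Category III = 264-304 weeks.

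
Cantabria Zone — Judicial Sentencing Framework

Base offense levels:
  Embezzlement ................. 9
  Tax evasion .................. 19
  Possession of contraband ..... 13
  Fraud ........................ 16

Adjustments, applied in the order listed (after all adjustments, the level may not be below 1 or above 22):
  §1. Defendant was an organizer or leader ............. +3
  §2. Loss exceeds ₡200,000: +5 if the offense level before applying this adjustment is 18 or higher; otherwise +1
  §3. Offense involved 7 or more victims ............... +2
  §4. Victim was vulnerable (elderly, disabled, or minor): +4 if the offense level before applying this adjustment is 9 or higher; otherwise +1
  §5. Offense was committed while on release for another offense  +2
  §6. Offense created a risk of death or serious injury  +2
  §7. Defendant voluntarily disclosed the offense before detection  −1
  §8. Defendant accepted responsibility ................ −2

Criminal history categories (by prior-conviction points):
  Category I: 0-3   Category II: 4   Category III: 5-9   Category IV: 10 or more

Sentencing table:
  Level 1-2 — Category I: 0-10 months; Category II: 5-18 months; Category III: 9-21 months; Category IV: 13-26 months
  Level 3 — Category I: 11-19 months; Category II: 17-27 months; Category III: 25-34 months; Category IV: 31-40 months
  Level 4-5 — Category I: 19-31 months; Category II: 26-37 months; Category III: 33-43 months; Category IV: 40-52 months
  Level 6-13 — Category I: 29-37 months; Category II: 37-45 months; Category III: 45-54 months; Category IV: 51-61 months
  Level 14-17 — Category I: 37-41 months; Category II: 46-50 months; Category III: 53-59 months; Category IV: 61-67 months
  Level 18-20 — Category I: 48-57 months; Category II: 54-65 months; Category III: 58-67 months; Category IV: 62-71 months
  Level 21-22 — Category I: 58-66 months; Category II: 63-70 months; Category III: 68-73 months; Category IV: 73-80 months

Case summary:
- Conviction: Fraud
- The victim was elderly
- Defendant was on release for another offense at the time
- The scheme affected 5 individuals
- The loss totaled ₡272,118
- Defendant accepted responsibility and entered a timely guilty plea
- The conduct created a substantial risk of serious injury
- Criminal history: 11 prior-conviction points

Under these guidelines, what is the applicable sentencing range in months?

Base offense level for fraud: 16.
§1 does not apply.
§2 applies (level before this adjustment is 16 < 18, so +1): 16 + 1 = 17.
§4 applies (level before this adjustment is 17 ≥ 9, so +4): 17 + 4 = 21.
§5 applies: 21 + 2 = 23.
§6 applies: 23 + 2 = 25.
§8 applies: 25 − 2 = 23.
Level 23 exceeds the maximum of 22; capped at 22.
Final offense level: 22.
Criminal history: 11 prior points → Category IV (10+).
Level 22 falls in the 21-22 band.
Grid: Level 21-22 × Category IV = 73-80 months.

73-80 months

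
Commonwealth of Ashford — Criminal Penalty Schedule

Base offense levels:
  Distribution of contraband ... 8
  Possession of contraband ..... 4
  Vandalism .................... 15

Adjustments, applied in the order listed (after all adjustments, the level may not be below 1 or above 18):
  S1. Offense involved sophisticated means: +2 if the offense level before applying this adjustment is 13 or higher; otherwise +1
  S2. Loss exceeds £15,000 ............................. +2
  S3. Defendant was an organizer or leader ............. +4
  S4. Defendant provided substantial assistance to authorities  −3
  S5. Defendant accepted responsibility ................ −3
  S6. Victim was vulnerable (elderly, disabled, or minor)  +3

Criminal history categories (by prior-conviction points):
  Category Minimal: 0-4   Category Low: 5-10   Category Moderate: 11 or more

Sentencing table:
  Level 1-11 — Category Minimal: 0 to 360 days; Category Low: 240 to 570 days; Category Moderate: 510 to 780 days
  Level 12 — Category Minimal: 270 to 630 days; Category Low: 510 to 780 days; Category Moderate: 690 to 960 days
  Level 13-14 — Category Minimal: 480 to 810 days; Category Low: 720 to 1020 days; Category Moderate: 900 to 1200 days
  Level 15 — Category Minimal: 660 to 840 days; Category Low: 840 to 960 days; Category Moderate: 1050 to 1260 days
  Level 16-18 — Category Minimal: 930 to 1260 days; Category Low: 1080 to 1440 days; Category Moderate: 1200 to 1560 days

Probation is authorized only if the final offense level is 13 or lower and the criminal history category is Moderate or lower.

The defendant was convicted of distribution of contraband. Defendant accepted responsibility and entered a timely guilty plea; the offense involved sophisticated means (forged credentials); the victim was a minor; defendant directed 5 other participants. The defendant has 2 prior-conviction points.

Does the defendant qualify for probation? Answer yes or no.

Base offense level for distribution of contraband: 8.
S1 applies (level before this adjustment is 8 < 13, so +1): 8 + 1 = 9.
S2 does not apply.
S3 applies: 9 + 4 = 13.
S4 does not apply.
S5 applies: 13 − 3 = 10.
S6 applies: 10 + 3 = 13.
Final offense level: 13.
Criminal history: 2 prior points → Category Minimal (0-4).
Level 13 falls in the 13-14 band.
Grid: Level 13-14 × Category Minimal = 480-810 days.
Probation check: level 13 ≤ 13 and category Minimal ≤ Moderate → eligible.

Yes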